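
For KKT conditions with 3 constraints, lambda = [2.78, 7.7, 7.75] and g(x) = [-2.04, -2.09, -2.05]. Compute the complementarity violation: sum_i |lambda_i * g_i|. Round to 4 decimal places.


KKT complementary slackness check:
lambda_1 * g_1 = 2.78 * -2.04 = -5.6712
lambda_2 * g_2 = 7.7 * -2.09 = -16.093
lambda_3 * g_3 = 7.75 * -2.05 = -15.8875
Total violation = 5.6712 + 16.093 + 15.8875 = 37.6517


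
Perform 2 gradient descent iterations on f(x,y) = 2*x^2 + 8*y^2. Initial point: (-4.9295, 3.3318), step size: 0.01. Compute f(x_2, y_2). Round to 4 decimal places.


Gradient descent on f(x,y) = 2*x^2 + 8*y^2.
Starting point: (-4.9295, 3.3318), alpha = 0.01
Step 1: grad_x = 2*2*-4.9295 = -19.718, grad_y = 2*8*3.3318 = 53.3088
  x_1 = -4.9295 - 0.01*-19.718 = -4.7323
  y_1 = 3.3318 - 0.01*53.3088 = 2.7987
Step 2: grad_x = 2*2*-4.7323 = -18.9293, grad_y = 2*8*2.7987 = 44.7794
  x_2 = -4.7323 - 0.01*-18.9293 = -4.543
  y_2 = 2.7987 - 0.01*44.7794 = 2.3509
f(-4.543, 2.3509) = 2*(-4.543)^2 + 8*2.3509^2 = 85.4927


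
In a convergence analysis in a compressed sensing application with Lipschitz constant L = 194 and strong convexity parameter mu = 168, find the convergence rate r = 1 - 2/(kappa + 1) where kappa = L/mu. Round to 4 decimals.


Step 1: Compute the condition number.
kappa = L/mu = 194/168 = 1.1548
Step 2: Compute the convergence rate.
r = 1 - 2/(kappa + 1) = 1 - 2*mu/(L + mu) = (L - mu)/(L + mu) = 26/362 = 0.0718


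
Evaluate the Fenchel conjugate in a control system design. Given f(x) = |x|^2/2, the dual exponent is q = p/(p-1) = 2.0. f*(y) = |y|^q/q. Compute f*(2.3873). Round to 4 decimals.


The conjugate exponent q satisfies 1/p + 1/q = 1.
p = 2, so q = 2/(2 - 1) = 2.0
|y|^q = 2.3873^2.0 = 5.6992
f*(2.3873) = 5.6992 / 2.0 = 2.8496


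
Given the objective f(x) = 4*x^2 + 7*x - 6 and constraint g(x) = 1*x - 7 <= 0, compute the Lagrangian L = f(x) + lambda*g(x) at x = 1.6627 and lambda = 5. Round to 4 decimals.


Step 1: Evaluate f(x).
f(1.6627) = 4*1.6627^2 + 7*1.6627 - 6 = 16.6972
Step 2: Evaluate g(x).
g(1.6627) = 1*1.6627 - 7 = -5.3373
Step 3: Compute Lagrangian.
L = 16.6972 + 5*-5.3373 = -9.9893


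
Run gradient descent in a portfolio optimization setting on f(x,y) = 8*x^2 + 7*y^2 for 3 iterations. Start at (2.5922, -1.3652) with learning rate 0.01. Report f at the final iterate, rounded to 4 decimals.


Gradient descent on f(x,y) = 8*x^2 + 7*y^2.
Starting point: (2.5922, -1.3652), alpha = 0.01
Step 1: grad_x = 2*8*2.5922 = 41.4752, grad_y = 2*7*-1.3652 = -19.1128
  x_1 = 2.5922 - 0.01*41.4752 = 2.1774
  y_1 = -1.3652 - 0.01*-19.1128 = -1.1741
Step 2: grad_x = 2*8*2.1774 = 34.8392, grad_y = 2*7*-1.1741 = -16.437
  x_2 = 2.1774 - 0.01*34.8392 = 1.8291
  y_2 = -1.1741 - 0.01*-16.437 = -1.0097
Step 3: grad_x = 2*8*1.8291 = 29.2649, grad_y = 2*7*-1.0097 = -14.1358
  x_3 = 1.8291 - 0.01*29.2649 = 1.5364
  y_3 = -1.0097 - 0.01*-14.1358 = -0.8683
f(1.5364, -0.8683) = 8*1.5364^2 + 7*(-0.8683)^2 = 24.1625


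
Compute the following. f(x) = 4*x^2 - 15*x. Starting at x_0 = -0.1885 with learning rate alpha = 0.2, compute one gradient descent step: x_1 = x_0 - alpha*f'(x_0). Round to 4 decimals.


We compute the gradient at x_0 and apply the update.
f'(x) = 8*x - 15
f'(-0.1885) = 8*-0.1885 - 15 = -16.508
x_1 = -0.1885 - 0.2*-16.508 = 3.1131


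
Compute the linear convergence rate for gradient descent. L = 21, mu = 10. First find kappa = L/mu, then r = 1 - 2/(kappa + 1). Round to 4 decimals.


Step 1: Compute the condition number.
kappa = L/mu = 21/10 = 2.1
Step 2: Compute the convergence rate.
r = 1 - 2/(kappa + 1) = 1 - 2*mu/(L + mu) = (L - mu)/(L + mu) = 11/31 = 0.3548


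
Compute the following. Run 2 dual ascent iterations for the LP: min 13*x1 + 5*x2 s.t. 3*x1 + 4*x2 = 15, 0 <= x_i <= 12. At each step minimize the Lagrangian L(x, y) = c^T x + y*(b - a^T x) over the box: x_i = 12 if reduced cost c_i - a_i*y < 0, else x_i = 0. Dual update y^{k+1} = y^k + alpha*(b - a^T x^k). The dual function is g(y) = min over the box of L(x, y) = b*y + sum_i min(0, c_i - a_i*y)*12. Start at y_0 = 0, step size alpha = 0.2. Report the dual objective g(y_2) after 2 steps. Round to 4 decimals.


Dual ascent for LP: min 13*x1 + 5*x2, 3*x1 + 4*x2 = 15, 0 <= x_i <= 12
Step 1: y^k = 0.0, reduced costs: (13.0, 5.0)
  x^k = (0.0, 0.0), subgradient = b - a^T x = 15.0
  y^{k+1} = 0.0 + 0.2*15.0 = 3.0
Step 2: y^k = 3.0, reduced costs: (4.0, -7.0)
  x^k = (0.0, 12.0), subgradient = b - a^T x = -33.0
  y^{k+1} = 3.0 + 0.2*-33.0 = -3.6
Dual objective at y_2 = -3.6: reduced costs (23.8, 19.4), box minimizer x = (0.0, 0.0)
g(y_2) = b*y + (c1 - a1*y)*x1 + (c2 - a2*y)*x2 = 15*(-3.6) + 23.8*0.0 + 19.4*0.0 = -54.0 + 0.0 + 0.0 = -54.0


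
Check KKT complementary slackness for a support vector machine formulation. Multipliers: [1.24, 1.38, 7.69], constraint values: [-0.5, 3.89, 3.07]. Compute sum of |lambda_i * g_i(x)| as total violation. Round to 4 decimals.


KKT complementary slackness check:
lambda_1 * g_1 = 1.24 * -0.5 = -0.62
lambda_2 * g_2 = 1.38 * 3.89 = 5.3682
lambda_3 * g_3 = 7.69 * 3.07 = 23.6083
Total violation = 0.62 + 5.3682 + 23.6083 = 29.5965


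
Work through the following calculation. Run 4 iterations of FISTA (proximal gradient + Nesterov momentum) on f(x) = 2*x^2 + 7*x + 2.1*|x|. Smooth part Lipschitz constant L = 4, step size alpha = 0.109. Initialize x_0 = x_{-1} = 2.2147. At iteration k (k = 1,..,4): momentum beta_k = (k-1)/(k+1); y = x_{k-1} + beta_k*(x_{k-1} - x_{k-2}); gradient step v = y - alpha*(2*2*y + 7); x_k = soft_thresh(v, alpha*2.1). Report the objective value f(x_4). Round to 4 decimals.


FISTA on f(x) = 2*x^2 + 7*x + 2.1*|x|
L = 4, alpha = 0.109
Iteration 1: beta = 0.0, y = 2.2147 + 0.0*(2.2147 - 2.2147) = 2.2147
  grad(y) = 15.8588, v = y - alpha*grad = 0.4861
  prox(v) = soft_thresh(0.4861, 0.2289) = 0.2572
Iteration 2: beta = 0.3333, y = 0.2572 + 0.3333*(0.2572 - 2.2147) = -0.3953
  grad(y) = 5.4188, v = y - alpha*grad = -0.986
  prox(v) = soft_thresh(-0.986, 0.2289) = -0.7571
Iteration 3: beta = 0.5, y = -0.7571 + 0.5*(-0.7571 - 0.2572) = -1.2642
  grad(y) = 1.9433, v = y - alpha*grad = -1.476
  prox(v) = soft_thresh(-1.476, 0.2289) = -1.2471
Iteration 4: beta = 0.6, y = -1.2471 + 0.6*(-1.2471 + 0.7571) = -1.5411
  grad(y) = 0.8355, v = y - alpha*grad = -1.6322
  prox(v) = soft_thresh(-1.6322, 0.2289) = -1.4033
f(x_4) = 2*(-1.4033)^2 + 7*(-1.4033) + 2.1*|-1.4033| = -2.9377


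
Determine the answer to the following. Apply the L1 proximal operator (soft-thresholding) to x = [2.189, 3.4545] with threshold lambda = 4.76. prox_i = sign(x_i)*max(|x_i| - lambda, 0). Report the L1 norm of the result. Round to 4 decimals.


Soft-thresholding with lambda = 4.76:
prox(2.189) = sign(2.189)*max(|2.189| - 4.76, 0) = 0.0
prox(3.4545) = sign(3.4545)*max(|3.4545| - 4.76, 0) = 0.0
prox(x) = [0.0, 0.0]
||prox(x)||_1 = 0.0 + 0.0 = 0.0


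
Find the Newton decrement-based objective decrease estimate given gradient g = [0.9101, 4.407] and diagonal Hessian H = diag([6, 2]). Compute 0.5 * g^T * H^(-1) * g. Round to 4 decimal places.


Step 1: H is diagonal, so H^(-1) * g = [0.1517, 2.2035].
Step 2: g^T H^(-1) g = sum_i g_i^2 / H_ii
  = (0.9101)^2/6 + (4.407)^2/2
  = 0.138 + 9.7108 = 9.8489
Step 3: Objective decrease = 0.5 * g^T H^(-1) g = 4.9244


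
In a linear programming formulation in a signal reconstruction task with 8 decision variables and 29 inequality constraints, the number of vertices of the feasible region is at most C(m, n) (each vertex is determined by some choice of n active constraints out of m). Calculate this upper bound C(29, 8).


Each vertex corresponds to some choice of n active constraints out of m, so the number of vertices is at most C(m, n) = m! / (n!(m-n)!).
m = 29, n = 8
Numerator: 29 * 28 * 27 * 26 * 25 * 24 * 23 * 22
Denominator: 8! = 40320
C(29, 8) = 4292145


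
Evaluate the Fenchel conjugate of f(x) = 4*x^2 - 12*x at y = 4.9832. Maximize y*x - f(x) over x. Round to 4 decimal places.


f*(y) = sup_x {y*x - a*x^2 - b*x} = sup_x {(y-b)*x - a*x^2}
FOC: (y - b) - 2a*x = 0 => x* = (y - b)/(2a)
x* = (4.9832 + 12)/(2*4) = 2.1229
f*(4.9832) = (y-b)^2/(4a) = (4.9832 + 12)^2/(4*4)
= 288.4291/16 = 18.0268


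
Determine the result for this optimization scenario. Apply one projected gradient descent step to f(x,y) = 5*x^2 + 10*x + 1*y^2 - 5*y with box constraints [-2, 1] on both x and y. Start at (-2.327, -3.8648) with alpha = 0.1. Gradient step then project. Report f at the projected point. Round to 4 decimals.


Step 1: Compute gradient at (-2.327, -3.8648).
grad_x = 2*5*-2.327 + 10 = -13.27
grad_y = 2*1*-3.8648 - 5 = -12.7296
Step 2: Gradient step.
x_raw = -2.327 - 0.1*-13.27 = -1.0
y_raw = -3.8648 - 0.1*-12.7296 = -2.5918
Step 3: Project onto [-2, 1].
x_proj = clip(-1.0) = -1.0
y_proj = clip(-2.5918) = -2.0
Step 4: Evaluate f.
f(-1.0, -2.0) = 9.0


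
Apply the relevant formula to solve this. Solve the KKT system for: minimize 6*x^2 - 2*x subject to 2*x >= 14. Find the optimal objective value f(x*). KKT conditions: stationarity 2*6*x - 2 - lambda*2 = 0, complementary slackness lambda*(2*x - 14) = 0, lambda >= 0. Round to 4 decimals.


Step 1: Try lambda = 0 (constraint inactive).
x_unc = 2/(2*6) = 0.1667
Check: 2*0.1667 = 0.3334 < 14 -- violated!
Step 2: Constraint must be active: 2*x = 14
x* = 14/2 = 7.0
lambda = (2*6*7.0 - 2)/2 = 41.0
Step 3: Compute optimal value.
f(x*) = 6*7.0^2 - 2*7.0 = 280.0


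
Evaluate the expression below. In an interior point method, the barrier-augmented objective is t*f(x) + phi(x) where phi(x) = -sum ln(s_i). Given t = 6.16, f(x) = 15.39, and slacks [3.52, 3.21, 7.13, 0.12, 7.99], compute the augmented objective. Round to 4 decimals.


Step 1: Compute log-barrier.
ln values: [1.2585, 1.1663, 1.9643, -2.1203, 2.0782]
phi = -(1.2585 + 1.1663 + 1.9643 - 2.1203 + 2.0782) = -4.347
Step 2: Compute augmented objective.
t*f(x) = 6.16*15.39 = 94.8024
Total = 94.8024 - 4.347 = 90.4554


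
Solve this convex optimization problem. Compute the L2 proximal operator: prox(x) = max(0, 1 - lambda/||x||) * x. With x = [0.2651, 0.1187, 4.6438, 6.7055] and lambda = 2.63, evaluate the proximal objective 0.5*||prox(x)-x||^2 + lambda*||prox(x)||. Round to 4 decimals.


Step 1: Compute ||x||.
||x|| = 8.1617
Step 2: Compute scaling factor.
scale = max(0, 1 - 2.63/8.1617) = 0.6778
Step 3: prox(x) = [0.1797, 0.0805, 3.1474, 4.5447]
||prox(x)|| = 5.5317
Step 4: Proximal objective.
0.5*||prox-x||^2 = 3.4585
lambda*||prox|| = 14.5484
Total = 18.0068


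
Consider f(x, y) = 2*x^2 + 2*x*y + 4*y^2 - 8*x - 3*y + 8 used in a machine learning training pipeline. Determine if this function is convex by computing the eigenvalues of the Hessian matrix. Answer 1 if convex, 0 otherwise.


The Hessian of f(x,y) = 2*x^2 + 2*x*y + 4*y^2 - 8*x - 3*y + 8 is:
H = [[4, 2], [2, 8]]
Trace = 4 + 8 = 12
Determinant = 4*8 - (2)^2 = 28
Discriminant = (12)^2 - 4*28 = 32.0
Eigenvalues: lambda_1 = 3.1716, lambda_2 = 8.8284
The function is convex.

1


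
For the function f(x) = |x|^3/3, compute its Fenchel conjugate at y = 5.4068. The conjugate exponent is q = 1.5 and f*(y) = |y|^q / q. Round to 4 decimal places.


The conjugate exponent q satisfies 1/p + 1/q = 1.
p = 3, so q = 3/(3 - 1) = 1.5
|y|^q = 5.4068^1.5 = 12.5722
f*(5.4068) = 12.5722 / 1.5 = 8.3815


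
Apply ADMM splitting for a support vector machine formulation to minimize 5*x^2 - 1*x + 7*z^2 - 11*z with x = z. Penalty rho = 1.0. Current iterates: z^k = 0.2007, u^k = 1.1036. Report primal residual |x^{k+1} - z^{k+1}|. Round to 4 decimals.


ADMM iteration with rho = 1.0, z^k = 0.2007, u^k = 1.1036
Step 1: x-update.
Minimize 5*x^2 - 1*x + (1.0/2)*(x - 0.2007 + 1.1036)^2
FOC: (2*5 + 1.0)*x = 1 + 1.0*(0.2007 - 1.1036)
x^{k+1} = 0.0088
Step 2: z-update.
Minimize 7*z^2 - 11*z + (1.0/2)*(0.0088 - z + 1.1036)^2
FOC: (2*7 + 1.0)*z = 11 + 1.0*(0.0088 + 1.1036)
z^{k+1} = 0.8075
Step 3: u-update.
u^{k+1} = 1.1036 + 0.0088 - 0.8075 = 0.3049
Step 4: Primal residual = |0.0088 - 0.8075| = 0.7987


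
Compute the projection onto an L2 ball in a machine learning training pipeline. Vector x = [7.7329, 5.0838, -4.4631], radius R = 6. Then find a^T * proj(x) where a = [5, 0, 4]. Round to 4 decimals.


Step 1: Compute ||x|| (intermediates to 6 decimals).
||x|| = sqrt(7.7329^2 + 5.0838^2 + (-4.4631)^2) = 10.274338
Step 2: Project.
Since ||x|| > R, scale = R/||x|| = 6/10.274338 = 0.583979, proj(x) = scale * x
proj(x) = [4.515851, 2.968832, -2.606357]
Step 3: Dot product.
a^T * proj(x) = 5*4.515851 + 0*2.968832 + 4*(-2.606357) = 12.1538


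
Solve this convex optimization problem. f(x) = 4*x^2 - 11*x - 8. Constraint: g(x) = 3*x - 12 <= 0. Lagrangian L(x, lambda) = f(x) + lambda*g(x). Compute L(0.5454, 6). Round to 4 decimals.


Step 1: Evaluate f(x).
f(0.5454) = 4*0.5454^2 - 11*0.5454 - 8 = -12.8096
Step 2: Evaluate g(x).
g(0.5454) = 3*0.5454 - 12 = -10.3638
Step 3: Compute Lagrangian.
L = -12.8096 + 6*-10.3638 = -74.9924


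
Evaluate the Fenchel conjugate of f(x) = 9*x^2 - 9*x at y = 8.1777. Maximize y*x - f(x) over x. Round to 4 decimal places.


f*(y) = sup_x {y*x - a*x^2 - b*x} = sup_x {(y-b)*x - a*x^2}
FOC: (y - b) - 2a*x = 0 => x* = (y - b)/(2a)
x* = (8.1777 + 9)/(2*9) = 0.9543
f*(8.1777) = (y-b)^2/(4a) = (8.1777 + 9)^2/(4*9)
= 295.0734/36 = 8.1965


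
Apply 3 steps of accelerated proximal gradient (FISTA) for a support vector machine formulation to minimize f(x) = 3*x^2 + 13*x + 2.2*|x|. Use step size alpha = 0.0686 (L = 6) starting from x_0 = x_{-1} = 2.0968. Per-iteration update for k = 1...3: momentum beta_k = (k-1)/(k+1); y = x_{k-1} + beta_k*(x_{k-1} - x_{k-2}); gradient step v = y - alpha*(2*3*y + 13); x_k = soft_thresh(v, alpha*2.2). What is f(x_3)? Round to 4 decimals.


FISTA on f(x) = 3*x^2 + 13*x + 2.2*|x|
L = 6, alpha = 0.0686
Iteration 1: beta = 0.0, y = 2.0968 + 0.0*(2.0968 - 2.0968) = 2.0968
  grad(y) = 25.5808, v = y - alpha*grad = 0.342
  prox(v) = soft_thresh(0.342, 0.1509) = 0.191
Iteration 2: beta = 0.3333, y = 0.191 + 0.3333*(0.191 - 2.0968) = -0.4442
  grad(y) = 10.3347, v = y - alpha*grad = -1.1532
  prox(v) = soft_thresh(-1.1532, 0.1509) = -1.0023
Iteration 3: beta = 0.5, y = -1.0023 + 0.5*(-1.0023 - 0.191) = -1.5989
  grad(y) = 3.4066, v = y - alpha*grad = -1.8326
  prox(v) = soft_thresh(-1.8326, 0.1509) = -1.6817
f(x_3) = 3*(-1.6817)^2 + 13*(-1.6817) + 2.2*|-1.6817| = -9.678


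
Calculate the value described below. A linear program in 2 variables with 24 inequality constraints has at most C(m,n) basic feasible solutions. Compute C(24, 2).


Each vertex corresponds to some choice of n active constraints out of m, so the number of vertices is at most C(m, n) = m! / (n!(m-n)!).
m = 24, n = 2
Numerator: 24 * 23
Denominator: 2! = 2
C(24, 2) = 276


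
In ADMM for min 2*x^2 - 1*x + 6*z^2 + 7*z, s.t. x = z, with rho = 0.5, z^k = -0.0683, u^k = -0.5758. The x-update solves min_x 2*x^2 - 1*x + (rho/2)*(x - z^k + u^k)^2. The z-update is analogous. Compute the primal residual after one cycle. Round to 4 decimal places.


ADMM iteration with rho = 0.5, z^k = -0.0683, u^k = -0.5758
Step 1: x-update.
Minimize 2*x^2 - 1*x + (0.5/2)*(x + 0.0683 - 0.5758)^2
FOC: (2*2 + 0.5)*x = 1 + 0.5*(-0.0683 + 0.5758)
x^{k+1} = 0.2786
Step 2: z-update.
Minimize 6*z^2 + 7*z + (0.5/2)*(0.2786 - z - 0.5758)^2
FOC: (2*6 + 0.5)*z = -7 + 0.5*(0.2786 - 0.5758)
z^{k+1} = -0.5719
Step 3: u-update.
u^{k+1} = -0.5758 + 0.2786 + 0.5719 = 0.2747
Step 4: Primal residual = |0.2786 + 0.5719| = 0.8505


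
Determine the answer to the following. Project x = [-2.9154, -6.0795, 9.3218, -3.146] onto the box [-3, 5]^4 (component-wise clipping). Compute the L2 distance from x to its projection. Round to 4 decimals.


Project each component onto [-3, 5].
clip(-2.9154) = -2.9154, clip(-6.0795) = -3.0, clip(9.3218) = 5.0, clip(-3.146) = -3.0
Projection = [-2.9154, -3.0, 5.0, -3.0]
Squared diffs: [0.0, 9.4833, 18.678, 0.0213]
Distance = sqrt(28.1826) = 5.3087


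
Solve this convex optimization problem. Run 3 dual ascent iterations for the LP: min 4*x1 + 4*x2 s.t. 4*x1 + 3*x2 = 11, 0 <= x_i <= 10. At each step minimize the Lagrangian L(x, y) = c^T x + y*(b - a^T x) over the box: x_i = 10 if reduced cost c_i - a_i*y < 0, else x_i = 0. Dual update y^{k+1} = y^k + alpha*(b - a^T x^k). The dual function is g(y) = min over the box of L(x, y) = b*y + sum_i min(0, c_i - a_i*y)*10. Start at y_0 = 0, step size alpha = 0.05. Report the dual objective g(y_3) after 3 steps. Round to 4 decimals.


Dual ascent for LP: min 4*x1 + 4*x2, 4*x1 + 3*x2 = 11, 0 <= x_i <= 10
Step 1: y^k = 0.0, reduced costs: (4.0, 4.0)
  x^k = (0.0, 0.0), subgradient = b - a^T x = 11.0
  y^{k+1} = 0.0 + 0.05*11.0 = 0.55
Step 2: y^k = 0.55, reduced costs: (1.8, 2.35)
  x^k = (0.0, 0.0), subgradient = b - a^T x = 11.0
  y^{k+1} = 0.55 + 0.05*11.0 = 1.1
Step 3: y^k = 1.1, reduced costs: (-0.4, 0.7)
  x^k = (10.0, 0.0), subgradient = b - a^T x = -29.0
  y^{k+1} = 1.1 + 0.05*-29.0 = -0.35
Dual objective at y_3 = -0.35: reduced costs (5.4, 5.05), box minimizer x = (0.0, 0.0)
g(y_3) = b*y + (c1 - a1*y)*x1 + (c2 - a2*y)*x2 = 11*(-0.35) + 5.4*0.0 + 5.05*0.0 = -3.85 + 0.0 + 0.0 = -3.85


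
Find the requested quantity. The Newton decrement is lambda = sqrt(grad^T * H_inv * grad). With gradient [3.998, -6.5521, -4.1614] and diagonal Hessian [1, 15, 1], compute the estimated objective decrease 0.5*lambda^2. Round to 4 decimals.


Step 1: H is diagonal, so H^(-1) * g = [3.998, -0.4368, -4.1614].
Step 2: g^T H^(-1) g = sum_i g_i^2 / H_ii
  = (3.998)^2/1 + (-6.5521)^2/15 + (-4.1614)^2/1
  = 15.984 + 2.862 + 17.3172 = 36.1633
Step 3: Objective decrease = 0.5 * g^T H^(-1) g = 18.0816


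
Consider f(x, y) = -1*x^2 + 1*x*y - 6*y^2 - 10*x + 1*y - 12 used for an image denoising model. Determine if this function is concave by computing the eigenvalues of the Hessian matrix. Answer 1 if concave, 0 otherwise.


The Hessian of f(x,y) = -1*x^2 + 1*x*y - 6*y^2 - 10*x + 1*y - 12 is:
H = [[-2, 1], [1, -12]]
Trace = -2 - 12 = -14
Determinant = -2*-12 - (1)^2 = 23
Discriminant = (-14)^2 - 4*23 = 104.0
Eigenvalues: lambda_1 = -12.099, lambda_2 = -1.901
The function is concave.

1


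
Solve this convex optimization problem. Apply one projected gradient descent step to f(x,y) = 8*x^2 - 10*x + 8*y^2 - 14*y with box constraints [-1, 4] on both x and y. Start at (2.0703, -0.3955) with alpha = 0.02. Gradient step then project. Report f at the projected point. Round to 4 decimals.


Step 1: Compute gradient at (2.0703, -0.3955).
grad_x = 2*8*2.0703 - 10 = 23.1248
grad_y = 2*8*-0.3955 - 14 = -20.328
Step 2: Gradient step.
x_raw = 2.0703 - 0.02*23.1248 = 1.6078
y_raw = -0.3955 - 0.02*-20.328 = 0.0111
Step 3: Project onto [-1, 4].
x_proj = clip(1.6078) = 1.6078
y_proj = clip(0.0111) = 0.0111
Step 4: Evaluate f.
f(1.6078, 0.0111) = 4.4484


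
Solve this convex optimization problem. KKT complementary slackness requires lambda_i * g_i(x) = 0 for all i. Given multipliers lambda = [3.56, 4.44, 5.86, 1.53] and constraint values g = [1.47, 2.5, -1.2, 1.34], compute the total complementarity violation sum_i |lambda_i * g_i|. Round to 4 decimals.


KKT complementary slackness check:
lambda_1 * g_1 = 3.56 * 1.47 = 5.2332
lambda_2 * g_2 = 4.44 * 2.5 = 11.1
lambda_3 * g_3 = 5.86 * -1.2 = -7.032
lambda_4 * g_4 = 1.53 * 1.34 = 2.0502
Total violation = 5.2332 + 11.1 + 7.032 + 2.0502 = 25.4154


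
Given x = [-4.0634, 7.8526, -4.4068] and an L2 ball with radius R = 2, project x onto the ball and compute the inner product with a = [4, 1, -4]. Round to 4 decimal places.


Step 1: Compute ||x|| (intermediates to 6 decimals).
||x|| = sqrt((-4.0634)^2 + 7.8526^2 + (-4.4068)^2) = 9.878989
Step 2: Project.
Since ||x|| > R, scale = R/||x|| = 2/9.878989 = 0.20245, proj(x) = scale * x
proj(x) = [-0.822635, 1.589759, -0.892157]
Step 3: Dot product.
a^T * proj(x) = 4*(-0.822635) + 1*1.589759 - 4*(-0.892157) = 1.8678


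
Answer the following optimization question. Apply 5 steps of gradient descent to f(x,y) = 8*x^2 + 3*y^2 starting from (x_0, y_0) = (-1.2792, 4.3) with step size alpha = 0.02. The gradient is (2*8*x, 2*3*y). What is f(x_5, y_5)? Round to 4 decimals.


Gradient descent on f(x,y) = 8*x^2 + 3*y^2.
Starting point: (-1.2792, 4.3), alpha = 0.02
Step 1: grad_x = 2*8*-1.2792 = -20.4672, grad_y = 2*3*4.3 = 25.8
  x_1 = -1.2792 - 0.02*-20.4672 = -0.8699
  y_1 = 4.3 - 0.02*25.8 = 3.784
Step 2: grad_x = 2*8*-0.8699 = -13.9177, grad_y = 2*3*3.784 = 22.704
  x_2 = -0.8699 - 0.02*-13.9177 = -0.5915
  y_2 = 3.784 - 0.02*22.704 = 3.3299
Step 3: grad_x = 2*8*-0.5915 = -9.464, grad_y = 2*3*3.3299 = 19.9795
  x_3 = -0.5915 - 0.02*-9.464 = -0.4022
  y_3 = 3.3299 - 0.02*19.9795 = 2.9303
Step 4: grad_x = 2*8*-0.4022 = -6.4355, grad_y = 2*3*2.9303 = 17.582
  x_4 = -0.4022 - 0.02*-6.4355 = -0.2735
  y_4 = 2.9303 - 0.02*17.582 = 2.5787
Step 5: grad_x = 2*8*-0.2735 = -4.3762, grad_y = 2*3*2.5787 = 15.4721
  x_5 = -0.2735 - 0.02*-4.3762 = -0.186
  y_5 = 2.5787 - 0.02*15.4721 = 2.2692
f(-0.186, 2.2692) = 8*(-0.186)^2 + 3*2.2692^2 = 15.7252


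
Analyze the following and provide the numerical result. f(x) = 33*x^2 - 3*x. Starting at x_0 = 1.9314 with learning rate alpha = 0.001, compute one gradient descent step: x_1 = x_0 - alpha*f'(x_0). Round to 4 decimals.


We compute the gradient at x_0 and apply the update.
f'(x) = 66*x - 3
f'(1.9314) = 66*1.9314 - 3 = 124.4724
x_1 = 1.9314 - 0.001*124.4724 = 1.8069


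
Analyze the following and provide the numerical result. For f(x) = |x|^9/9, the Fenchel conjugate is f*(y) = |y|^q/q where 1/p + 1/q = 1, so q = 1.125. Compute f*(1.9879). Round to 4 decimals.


The conjugate exponent q satisfies 1/p + 1/q = 1.
p = 9, so q = 9/(9 - 1) = 1.125
|y|^q = 1.9879^1.125 = 2.1662
f*(1.9879) = 2.1662 / 1.125 = 1.9255


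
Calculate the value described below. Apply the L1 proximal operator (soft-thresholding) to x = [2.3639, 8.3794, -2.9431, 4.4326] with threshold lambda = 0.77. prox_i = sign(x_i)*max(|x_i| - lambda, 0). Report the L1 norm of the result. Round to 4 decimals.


Soft-thresholding with lambda = 0.77:
prox(2.3639) = sign(2.3639)*max(|2.3639| - 0.77, 0) = 1.5939
prox(8.3794) = sign(8.3794)*max(|8.3794| - 0.77, 0) = 7.6094
prox(-2.9431) = sign(-2.9431)*max(|-2.9431| - 0.77, 0) = -2.1731
prox(4.4326) = sign(4.4326)*max(|4.4326| - 0.77, 0) = 3.6626
prox(x) = [1.5939, 7.6094, -2.1731, 3.6626]
||prox(x)||_1 = 1.5939 + 7.6094 + 2.1731 + 3.6626 = 15.039


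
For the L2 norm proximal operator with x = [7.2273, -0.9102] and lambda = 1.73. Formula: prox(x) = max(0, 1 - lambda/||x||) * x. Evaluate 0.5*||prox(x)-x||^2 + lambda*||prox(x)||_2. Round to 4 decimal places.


Step 1: Compute ||x||.
||x|| = 7.2844
Step 2: Compute scaling factor.
scale = max(0, 1 - 1.73/7.2844) = 0.7625
Step 3: prox(x) = [5.5109, -0.694]
||prox(x)|| = 5.5544
Step 4: Proximal objective.
0.5*||prox-x||^2 = 1.4965
lambda*||prox|| = 9.6091
Total = 11.1055


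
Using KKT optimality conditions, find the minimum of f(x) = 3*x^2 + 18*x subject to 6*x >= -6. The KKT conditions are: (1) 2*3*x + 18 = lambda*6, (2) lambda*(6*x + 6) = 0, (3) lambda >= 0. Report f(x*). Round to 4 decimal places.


Step 1: Try lambda = 0 (constraint inactive).
x_unc = -18/(2*3) = -3.0
Check: 6*-3.0 = -18.0 < -6 -- violated!
Step 2: Constraint must be active: 6*x = -6
x* = -6/6 = -1.0
lambda = (2*3*(-1.0) + 18)/6 = 2.0
Step 3: Compute optimal value.
f(x*) = 3*(-1.0)^2 + 18*(-1.0) = -15.0


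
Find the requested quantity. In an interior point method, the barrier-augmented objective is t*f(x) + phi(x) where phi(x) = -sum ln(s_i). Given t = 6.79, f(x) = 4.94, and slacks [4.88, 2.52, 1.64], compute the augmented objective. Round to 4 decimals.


Step 1: Compute log-barrier.
ln values: [1.5851, 0.9243, 0.4947]
phi = -(1.5851 + 0.9243 + 0.4947) = -3.0041
Step 2: Compute augmented objective.
t*f(x) = 6.79*4.94 = 33.5426
Total = 33.5426 - 3.0041 = 30.5385


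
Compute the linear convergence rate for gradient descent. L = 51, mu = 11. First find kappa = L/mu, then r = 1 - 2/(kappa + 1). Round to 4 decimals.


Step 1: Compute the condition number.
kappa = L/mu = 51/11 = 4.6364
Step 2: Compute the convergence rate.
r = 1 - 2/(kappa + 1) = 1 - 2*mu/(L + mu) = (L - mu)/(L + mu) = 40/62 = 0.6452


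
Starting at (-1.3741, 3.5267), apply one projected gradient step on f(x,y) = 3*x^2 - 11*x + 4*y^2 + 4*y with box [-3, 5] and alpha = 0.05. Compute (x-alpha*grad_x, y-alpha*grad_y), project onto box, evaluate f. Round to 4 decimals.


Step 1: Compute gradient at (-1.3741, 3.5267).
grad_x = 2*3*-1.3741 - 11 = -19.2446
grad_y = 2*4*3.5267 + 4 = 32.2136
Step 2: Gradient step.
x_raw = -1.3741 - 0.05*-19.2446 = -0.4119
y_raw = 3.5267 - 0.05*32.2136 = 1.916
Step 3: Project onto [-3, 5].
x_proj = clip(-0.4119) = -0.4119
y_proj = clip(1.916) = 1.916
Step 4: Evaluate f.
f(-0.4119, 1.916) = 27.3881


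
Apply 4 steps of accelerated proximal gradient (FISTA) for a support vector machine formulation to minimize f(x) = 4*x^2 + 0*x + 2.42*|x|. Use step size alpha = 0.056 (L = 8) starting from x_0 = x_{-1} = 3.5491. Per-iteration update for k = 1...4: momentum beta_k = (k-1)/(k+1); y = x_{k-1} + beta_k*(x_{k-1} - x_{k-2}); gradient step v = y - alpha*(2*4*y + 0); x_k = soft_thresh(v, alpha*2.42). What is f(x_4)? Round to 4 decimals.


FISTA on f(x) = 4*x^2 + 0*x + 2.42*|x|
L = 8, alpha = 0.056
Iteration 1: beta = 0.0, y = 3.5491 + 0.0*(3.5491 - 3.5491) = 3.5491
  grad(y) = 28.3928, v = y - alpha*grad = 1.9591
  prox(v) = soft_thresh(1.9591, 0.1355) = 1.8236
Iteration 2: beta = 0.3333, y = 1.8236 + 0.3333*(1.8236 - 3.5491) = 1.2484
  grad(y) = 9.9873, v = y - alpha*grad = 0.6891
  prox(v) = soft_thresh(0.6891, 0.1355) = 0.5536
Iteration 3: beta = 0.5, y = 0.5536 + 0.5*(0.5536 - 1.8236) = -0.0814
  grad(y) = -0.6511, v = y - alpha*grad = -0.0449
  prox(v) = soft_thresh(-0.0449, 0.1355) = 0.0
Iteration 4: beta = 0.6, y = 0.0 + 0.6*(0.0 - 0.5536) = -0.3322
  grad(y) = -2.6573, v = y - alpha*grad = -0.1834
  prox(v) = soft_thresh(-0.1834, 0.1355) = -0.0478
f(x_4) = 4*(-0.0478)^2 + 0*(-0.0478) + 2.42*|-0.0478| = 0.1249


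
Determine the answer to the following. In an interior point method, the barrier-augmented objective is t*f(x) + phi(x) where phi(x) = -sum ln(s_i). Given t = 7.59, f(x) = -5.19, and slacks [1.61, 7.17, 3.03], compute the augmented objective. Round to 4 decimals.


Step 1: Compute log-barrier.
ln values: [0.4762, 1.9699, 1.1086]
phi = -(0.4762 + 1.9699 + 1.1086) = -3.5547
Step 2: Compute augmented objective.
t*f(x) = 7.59*-5.19 = -39.3921
Total = -39.3921 - 3.5547 = -42.9468


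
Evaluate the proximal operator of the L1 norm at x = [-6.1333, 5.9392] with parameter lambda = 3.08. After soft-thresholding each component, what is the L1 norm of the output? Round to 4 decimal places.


Soft-thresholding with lambda = 3.08:
prox(-6.1333) = sign(-6.1333)*max(|-6.1333| - 3.08, 0) = -3.0533
prox(5.9392) = sign(5.9392)*max(|5.9392| - 3.08, 0) = 2.8592
prox(x) = [-3.0533, 2.8592]
||prox(x)||_1 = 3.0533 + 2.8592 = 5.9125


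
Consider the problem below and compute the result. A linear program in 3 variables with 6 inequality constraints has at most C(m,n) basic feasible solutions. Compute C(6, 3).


Each vertex corresponds to some choice of n active constraints out of m, so the number of vertices is at most C(m, n) = m! / (n!(m-n)!).
m = 6, n = 3
Numerator: 6 * 5 * 4
Denominator: 3! = 6
C(6, 3) = 20


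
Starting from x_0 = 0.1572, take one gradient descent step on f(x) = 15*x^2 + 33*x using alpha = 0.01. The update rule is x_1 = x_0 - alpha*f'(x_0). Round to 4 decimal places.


We compute the gradient at x_0 and apply the update.
f'(x) = 30*x + 33
f'(0.1572) = 30*0.1572 + 33 = 37.716
x_1 = 0.1572 - 0.01*37.716 = -0.22


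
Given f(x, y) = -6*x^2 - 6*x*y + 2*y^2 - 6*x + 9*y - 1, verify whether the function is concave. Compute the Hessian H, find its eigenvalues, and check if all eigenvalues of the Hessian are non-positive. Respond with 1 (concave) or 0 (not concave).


The Hessian of f(x,y) = -6*x^2 - 6*x*y + 2*y^2 - 6*x + 9*y - 1 is:
H = [[-12, -6], [-6, 4]]
Trace = -12 + 4 = -8
Determinant = -12*4 - (-6)^2 = -84
Discriminant = (-8)^2 - 4*-84 = 400.0
Eigenvalues: lambda_1 = -14.0, lambda_2 = 6.0
The function is not concave.

0


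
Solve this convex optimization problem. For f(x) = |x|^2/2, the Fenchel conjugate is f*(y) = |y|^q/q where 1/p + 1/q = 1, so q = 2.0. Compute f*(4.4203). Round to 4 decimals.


The conjugate exponent q satisfies 1/p + 1/q = 1.
p = 2, so q = 2/(2 - 1) = 2.0
|y|^q = 4.4203^2.0 = 19.5391
f*(4.4203) = 19.5391 / 2.0 = 9.7695


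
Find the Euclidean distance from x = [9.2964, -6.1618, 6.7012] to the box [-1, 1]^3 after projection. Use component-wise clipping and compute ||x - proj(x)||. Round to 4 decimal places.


Project each component onto [-1, 1].
clip(9.2964) = 1.0, clip(-6.1618) = -1.0, clip(6.7012) = 1.0
Projection = [1.0, -1.0, 1.0]
Squared diffs: [68.8303, 26.6442, 32.5037]
Distance = sqrt(127.9782) = 11.3127


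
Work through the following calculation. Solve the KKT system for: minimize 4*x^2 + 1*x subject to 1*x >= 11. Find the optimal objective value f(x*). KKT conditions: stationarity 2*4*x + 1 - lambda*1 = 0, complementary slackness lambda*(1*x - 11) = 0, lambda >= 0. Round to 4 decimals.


Step 1: Try lambda = 0 (constraint inactive).
x_unc = -1/(2*4) = -0.125
Check: 1*-0.125 = -0.125 < 11 -- violated!
Step 2: Constraint must be active: 1*x = 11
x* = 11/1 = 11.0
lambda = (2*4*11.0 + 1)/1 = 89.0
Step 3: Compute optimal value.
f(x*) = 4*11.0^2 + 1*11.0 = 495.0


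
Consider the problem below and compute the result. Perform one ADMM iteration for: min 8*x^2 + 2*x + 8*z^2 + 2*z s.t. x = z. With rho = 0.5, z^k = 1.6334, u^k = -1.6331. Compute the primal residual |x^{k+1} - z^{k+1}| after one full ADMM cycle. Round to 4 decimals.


ADMM iteration with rho = 0.5, z^k = 1.6334, u^k = -1.6331
Step 1: x-update.
Minimize 8*x^2 + 2*x + (0.5/2)*(x - 1.6334 - 1.6331)^2
FOC: (2*8 + 0.5)*x = -2 + 0.5*(1.6334 + 1.6331)
x^{k+1} = -0.0222
Step 2: z-update.
Minimize 8*z^2 + 2*z + (0.5/2)*(-0.0222 - z - 1.6331)^2
FOC: (2*8 + 0.5)*z = -2 + 0.5*(-0.0222 - 1.6331)
z^{k+1} = -0.1714
Step 3: u-update.
u^{k+1} = -1.6331 - 0.0222 + 0.1714 = -1.484
Step 4: Primal residual = |-0.0222 + 0.1714| = 0.1491


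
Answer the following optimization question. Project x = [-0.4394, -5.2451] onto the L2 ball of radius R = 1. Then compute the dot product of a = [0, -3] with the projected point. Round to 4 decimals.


Step 1: Compute ||x|| (intermediates to 6 decimals).
||x|| = sqrt((-0.4394)^2 + (-5.2451)^2) = 5.263473
Step 2: Project.
Since ||x|| > R, scale = R/||x|| = 1/5.263473 = 0.189989, proj(x) = scale * x
proj(x) = [-0.083481, -0.996511]
Step 3: Dot product.
a^T * proj(x) = 0*(-0.083481) - 3*(-0.996511) = 2.9895


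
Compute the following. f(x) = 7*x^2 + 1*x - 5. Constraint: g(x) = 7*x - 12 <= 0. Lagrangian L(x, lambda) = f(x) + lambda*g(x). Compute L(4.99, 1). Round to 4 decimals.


Step 1: Evaluate f(x).
f(4.99) = 7*4.99^2 + 1*4.99 - 5 = 174.2907
Step 2: Evaluate g(x).
g(4.99) = 7*4.99 - 12 = 22.93
Step 3: Compute Lagrangian.
L = 174.2907 + 1*22.93 = 197.2207


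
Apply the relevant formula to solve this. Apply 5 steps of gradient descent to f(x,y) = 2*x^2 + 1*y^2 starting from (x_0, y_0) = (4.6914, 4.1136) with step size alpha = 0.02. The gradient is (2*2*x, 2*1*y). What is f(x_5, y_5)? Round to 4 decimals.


Gradient descent on f(x,y) = 2*x^2 + 1*y^2.
Starting point: (4.6914, 4.1136), alpha = 0.02
Step 1: grad_x = 2*2*4.6914 = 18.7656, grad_y = 2*1*4.1136 = 8.2272
  x_1 = 4.6914 - 0.02*18.7656 = 4.3161
  y_1 = 4.1136 - 0.02*8.2272 = 3.9491
Step 2: grad_x = 2*2*4.3161 = 17.2644, grad_y = 2*1*3.9491 = 7.8981
  x_2 = 4.3161 - 0.02*17.2644 = 3.9708
  y_2 = 3.9491 - 0.02*7.8981 = 3.7911
Step 3: grad_x = 2*2*3.9708 = 15.8832, grad_y = 2*1*3.7911 = 7.5822
  x_3 = 3.9708 - 0.02*15.8832 = 3.6531
  y_3 = 3.7911 - 0.02*7.5822 = 3.6395
Step 4: grad_x = 2*2*3.6531 = 14.6125, grad_y = 2*1*3.6395 = 7.2789
  x_4 = 3.6531 - 0.02*14.6125 = 3.3609
  y_4 = 3.6395 - 0.02*7.2789 = 3.4939
Step 5: grad_x = 2*2*3.3609 = 13.4435, grad_y = 2*1*3.4939 = 6.9877
  x_5 = 3.3609 - 0.02*13.4435 = 3.092
  y_5 = 3.4939 - 0.02*6.9877 = 3.3541
f(3.092, 3.3541) = 2*3.092^2 + 1*3.3541^2 = 30.3712


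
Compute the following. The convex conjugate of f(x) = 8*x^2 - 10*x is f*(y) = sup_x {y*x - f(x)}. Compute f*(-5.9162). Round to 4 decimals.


f*(y) = sup_x {y*x - a*x^2 - b*x} = sup_x {(y-b)*x - a*x^2}
FOC: (y - b) - 2a*x = 0 => x* = (y - b)/(2a)
x* = (-5.9162 + 10)/(2*8) = 0.2552
f*(-5.9162) = (y-b)^2/(4a) = (-5.9162 + 10)^2/(4*8)
= 16.6774/32 = 0.5212


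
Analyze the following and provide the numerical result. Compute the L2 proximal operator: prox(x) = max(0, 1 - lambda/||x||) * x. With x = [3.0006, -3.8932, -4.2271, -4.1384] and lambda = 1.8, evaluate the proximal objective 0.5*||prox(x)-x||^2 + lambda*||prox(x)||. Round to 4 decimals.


Step 1: Compute ||x||.
||x|| = 7.6913
Step 2: Compute scaling factor.
scale = max(0, 1 - 1.8/7.6913) = 0.766
Step 3: prox(x) = [2.2984, -2.9821, -3.2378, -3.1699]
||prox(x)|| = 5.8913
Step 4: Proximal objective.
0.5*||prox-x||^2 = 1.62
lambda*||prox|| = 10.6043
Total = 12.2243


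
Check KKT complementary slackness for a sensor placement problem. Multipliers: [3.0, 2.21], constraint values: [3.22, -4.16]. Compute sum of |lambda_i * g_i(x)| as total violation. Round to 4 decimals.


KKT complementary slackness check:
lambda_1 * g_1 = 3.0 * 3.22 = 9.66
lambda_2 * g_2 = 2.21 * -4.16 = -9.1936
Total violation = 9.66 + 9.1936 = 18.8536


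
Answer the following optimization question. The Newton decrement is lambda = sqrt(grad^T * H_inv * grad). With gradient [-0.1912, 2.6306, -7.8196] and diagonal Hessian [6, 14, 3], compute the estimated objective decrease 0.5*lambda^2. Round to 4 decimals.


Step 1: H is diagonal, so H^(-1) * g = [-0.0319, 0.1879, -2.6065].
Step 2: g^T H^(-1) g = sum_i g_i^2 / H_ii
  = (-0.1912)^2/6 + (2.6306)^2/14 + (-7.8196)^2/3
  = 0.0061 + 0.4943 + 20.382 = 20.8824
Step 3: Objective decrease = 0.5 * g^T H^(-1) g = 10.4412


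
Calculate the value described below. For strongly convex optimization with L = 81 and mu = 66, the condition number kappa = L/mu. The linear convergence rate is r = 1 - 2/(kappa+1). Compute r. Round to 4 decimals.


Step 1: Compute the condition number.
kappa = L/mu = 81/66 = 1.2273
Step 2: Compute the convergence rate.
r = 1 - 2/(kappa + 1) = 1 - 2*mu/(L + mu) = (L - mu)/(L + mu) = 15/147 = 0.102


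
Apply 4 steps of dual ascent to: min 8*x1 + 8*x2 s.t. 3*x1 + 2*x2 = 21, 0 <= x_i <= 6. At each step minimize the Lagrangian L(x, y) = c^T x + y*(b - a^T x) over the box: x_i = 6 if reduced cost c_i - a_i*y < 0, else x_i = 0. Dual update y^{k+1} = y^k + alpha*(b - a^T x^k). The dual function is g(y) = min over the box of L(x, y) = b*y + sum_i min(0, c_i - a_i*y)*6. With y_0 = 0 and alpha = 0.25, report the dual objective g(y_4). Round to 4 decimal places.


Dual ascent for LP: min 8*x1 + 8*x2, 3*x1 + 2*x2 = 21, 0 <= x_i <= 6
Step 1: y^k = 0.0, reduced costs: (8.0, 8.0)
  x^k = (0.0, 0.0), subgradient = b - a^T x = 21.0
  y^{k+1} = 0.0 + 0.25*21.0 = 5.25
Step 2: y^k = 5.25, reduced costs: (-7.75, -2.5)
  x^k = (6.0, 6.0), subgradient = b - a^T x = -9.0
  y^{k+1} = 5.25 + 0.25*-9.0 = 3.0
Step 3: y^k = 3.0, reduced costs: (-1.0, 2.0)
  x^k = (6.0, 0.0), subgradient = b - a^T x = 3.0
  y^{k+1} = 3.0 + 0.25*3.0 = 3.75
Step 4: y^k = 3.75, reduced costs: (-3.25, 0.5)
  x^k = (6.0, 0.0), subgradient = b - a^T x = 3.0
  y^{k+1} = 3.75 + 0.25*3.0 = 4.5
Dual objective at y_4 = 4.5: reduced costs (-5.5, -1.0), box minimizer x = (6.0, 6.0)
g(y_4) = b*y + (c1 - a1*y)*x1 + (c2 - a2*y)*x2 = 21*4.5 + (-5.5)*6.0 + (-1.0)*6.0 = 94.5 - 33.0 - 6.0 = 55.5


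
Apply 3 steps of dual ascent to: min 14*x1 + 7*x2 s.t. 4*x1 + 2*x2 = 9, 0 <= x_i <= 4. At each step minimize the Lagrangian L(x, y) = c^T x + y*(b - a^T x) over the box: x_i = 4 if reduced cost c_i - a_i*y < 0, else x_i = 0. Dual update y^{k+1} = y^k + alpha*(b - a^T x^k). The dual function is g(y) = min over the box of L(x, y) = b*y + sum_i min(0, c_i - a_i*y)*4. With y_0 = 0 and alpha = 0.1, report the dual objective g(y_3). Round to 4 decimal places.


Dual ascent for LP: min 14*x1 + 7*x2, 4*x1 + 2*x2 = 9, 0 <= x_i <= 4
Step 1: y^k = 0.0, reduced costs: (14.0, 7.0)
  x^k = (0.0, 0.0), subgradient = b - a^T x = 9.0
  y^{k+1} = 0.0 + 0.1*9.0 = 0.9
Step 2: y^k = 0.9, reduced costs: (10.4, 5.2)
  x^k = (0.0, 0.0), subgradient = b - a^T x = 9.0
  y^{k+1} = 0.9 + 0.1*9.0 = 1.8
Step 3: y^k = 1.8, reduced costs: (6.8, 3.4)
  x^k = (0.0, 0.0), subgradient = b - a^T x = 9.0
  y^{k+1} = 1.8 + 0.1*9.0 = 2.7
Dual objective at y_3 = 2.7: reduced costs (3.2, 1.6), box minimizer x = (0.0, 0.0)
g(y_3) = b*y + (c1 - a1*y)*x1 + (c2 - a2*y)*x2 = 9*2.7 + 3.2*0.0 + 1.6*0.0 = 24.3 + 0.0 + 0.0 = 24.3


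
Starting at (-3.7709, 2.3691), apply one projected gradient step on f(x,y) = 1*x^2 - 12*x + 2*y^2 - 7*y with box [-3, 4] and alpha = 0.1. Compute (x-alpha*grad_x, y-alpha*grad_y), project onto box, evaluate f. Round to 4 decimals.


Step 1: Compute gradient at (-3.7709, 2.3691).
grad_x = 2*1*-3.7709 - 12 = -19.5418
grad_y = 2*2*2.3691 - 7 = 2.4764
Step 2: Gradient step.
x_raw = -3.7709 - 0.1*-19.5418 = -1.8167
y_raw = 2.3691 - 0.1*2.4764 = 2.1215
Step 3: Project onto [-3, 4].
x_proj = clip(-1.8167) = -1.8167
y_proj = clip(2.1215) = 2.1215
Step 4: Evaluate f.
f(-1.8167, 2.1215) = 19.2521


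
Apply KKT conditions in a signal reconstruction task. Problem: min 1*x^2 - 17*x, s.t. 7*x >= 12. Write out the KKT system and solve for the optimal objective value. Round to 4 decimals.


Step 1: Try lambda = 0 (constraint inactive).
Stationarity: 2*1*x - 17 = 0
x* = 17/(2*1) = 8.5
Check constraint: 7*8.5 = 59.5 >= 12 -- satisfied.
Step 2: Compute optimal value.
f(x*) = 1*8.5^2 - 17*8.5 = -72.25


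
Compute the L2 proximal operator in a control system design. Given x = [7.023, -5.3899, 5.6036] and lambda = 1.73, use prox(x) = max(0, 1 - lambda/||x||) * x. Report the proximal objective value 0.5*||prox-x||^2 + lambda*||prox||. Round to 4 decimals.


Step 1: Compute ||x||.
||x|| = 10.4773
Step 2: Compute scaling factor.
scale = max(0, 1 - 1.73/10.4773) = 0.8349
Step 3: prox(x) = [5.8634, -4.4999, 4.6783]
||prox(x)|| = 8.7473
Step 4: Proximal objective.
0.5*||prox-x||^2 = 1.4965
lambda*||prox|| = 15.1328
Total = 16.6293


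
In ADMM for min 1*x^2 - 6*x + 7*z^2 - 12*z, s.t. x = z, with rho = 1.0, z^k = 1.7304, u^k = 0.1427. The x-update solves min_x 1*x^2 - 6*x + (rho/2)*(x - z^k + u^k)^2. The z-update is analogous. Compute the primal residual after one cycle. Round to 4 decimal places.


ADMM iteration with rho = 1.0, z^k = 1.7304, u^k = 0.1427
Step 1: x-update.
Minimize 1*x^2 - 6*x + (1.0/2)*(x - 1.7304 + 0.1427)^2
FOC: (2*1 + 1.0)*x = 6 + 1.0*(1.7304 - 0.1427)
x^{k+1} = 2.5292
Step 2: z-update.
Minimize 7*z^2 - 12*z + (1.0/2)*(2.5292 - z + 0.1427)^2
FOC: (2*7 + 1.0)*z = 12 + 1.0*(2.5292 + 0.1427)
z^{k+1} = 0.9781
Step 3: u-update.
u^{k+1} = 0.1427 + 2.5292 - 0.9781 = 1.6938
Step 4: Primal residual = |2.5292 - 0.9781| = 1.5511


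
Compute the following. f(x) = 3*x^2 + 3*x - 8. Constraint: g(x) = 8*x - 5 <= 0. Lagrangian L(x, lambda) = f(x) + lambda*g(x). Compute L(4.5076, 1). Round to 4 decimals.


Step 1: Evaluate f(x).
f(4.5076) = 3*4.5076^2 + 3*4.5076 - 8 = 66.4782
Step 2: Evaluate g(x).
g(4.5076) = 8*4.5076 - 5 = 31.0608
Step 3: Compute Lagrangian.
L = 66.4782 + 1*31.0608 = 97.539


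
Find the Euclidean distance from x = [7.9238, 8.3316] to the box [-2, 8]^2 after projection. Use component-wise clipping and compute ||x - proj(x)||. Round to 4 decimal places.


Project each component onto [-2, 8].
clip(7.9238) = 7.9238, clip(8.3316) = 8.0
Projection = [7.9238, 8.0]
Squared diffs: [0.0, 0.11]
Distance = sqrt(0.11) = 0.3316


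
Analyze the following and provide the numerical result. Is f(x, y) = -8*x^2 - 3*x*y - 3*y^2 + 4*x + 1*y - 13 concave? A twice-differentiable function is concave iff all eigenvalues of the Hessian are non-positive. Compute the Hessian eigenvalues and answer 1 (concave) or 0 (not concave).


The Hessian of f(x,y) = -8*x^2 - 3*x*y - 3*y^2 + 4*x + 1*y - 13 is:
H = [[-16, -3], [-3, -6]]
Trace = -16 - 6 = -22
Determinant = -16*-6 - (-3)^2 = 87
Discriminant = (-22)^2 - 4*87 = 136.0
Eigenvalues: lambda_1 = -16.831, lambda_2 = -5.169
The function is concave.

1
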